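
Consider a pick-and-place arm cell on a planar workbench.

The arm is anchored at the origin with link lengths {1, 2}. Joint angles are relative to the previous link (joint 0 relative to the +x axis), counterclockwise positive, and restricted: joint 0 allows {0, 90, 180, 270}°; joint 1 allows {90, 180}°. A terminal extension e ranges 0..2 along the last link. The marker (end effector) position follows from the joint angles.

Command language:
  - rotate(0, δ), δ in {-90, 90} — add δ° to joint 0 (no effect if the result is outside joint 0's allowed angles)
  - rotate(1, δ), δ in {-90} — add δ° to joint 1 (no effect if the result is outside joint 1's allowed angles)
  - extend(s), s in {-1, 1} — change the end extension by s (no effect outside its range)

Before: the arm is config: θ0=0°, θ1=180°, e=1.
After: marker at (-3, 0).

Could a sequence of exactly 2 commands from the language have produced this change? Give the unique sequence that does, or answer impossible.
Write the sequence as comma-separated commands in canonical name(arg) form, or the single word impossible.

t0: config: θ0=0°, θ1=180°, e=1
1. extend(1) → config: θ0=0°, θ1=180°, e=2
2. extend(1) → config: θ0=0°, θ1=180°, e=2
uniquely the one of 25 2-step routes that fits.

extend(1), extend(1)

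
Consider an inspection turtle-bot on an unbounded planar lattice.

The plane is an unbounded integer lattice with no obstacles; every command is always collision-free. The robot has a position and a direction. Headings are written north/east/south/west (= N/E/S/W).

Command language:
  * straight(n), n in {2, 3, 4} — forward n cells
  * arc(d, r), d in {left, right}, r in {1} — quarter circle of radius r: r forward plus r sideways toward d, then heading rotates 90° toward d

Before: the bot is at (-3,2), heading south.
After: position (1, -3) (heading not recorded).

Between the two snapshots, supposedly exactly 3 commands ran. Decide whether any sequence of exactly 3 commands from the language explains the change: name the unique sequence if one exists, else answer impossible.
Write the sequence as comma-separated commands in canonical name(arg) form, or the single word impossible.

key: order matters: swapping straight(4) and straight(3) lands elsewhere
initial: at (-3,2), heading south
step 1 (straight(4)): at (-3,-2), heading south
step 2 (arc(left, 1)): at (-2,-3), heading east
step 3 (straight(3)): at (1,-3), heading east
no rival 3-sequence matches.

straight(4), arc(left, 1), straight(3)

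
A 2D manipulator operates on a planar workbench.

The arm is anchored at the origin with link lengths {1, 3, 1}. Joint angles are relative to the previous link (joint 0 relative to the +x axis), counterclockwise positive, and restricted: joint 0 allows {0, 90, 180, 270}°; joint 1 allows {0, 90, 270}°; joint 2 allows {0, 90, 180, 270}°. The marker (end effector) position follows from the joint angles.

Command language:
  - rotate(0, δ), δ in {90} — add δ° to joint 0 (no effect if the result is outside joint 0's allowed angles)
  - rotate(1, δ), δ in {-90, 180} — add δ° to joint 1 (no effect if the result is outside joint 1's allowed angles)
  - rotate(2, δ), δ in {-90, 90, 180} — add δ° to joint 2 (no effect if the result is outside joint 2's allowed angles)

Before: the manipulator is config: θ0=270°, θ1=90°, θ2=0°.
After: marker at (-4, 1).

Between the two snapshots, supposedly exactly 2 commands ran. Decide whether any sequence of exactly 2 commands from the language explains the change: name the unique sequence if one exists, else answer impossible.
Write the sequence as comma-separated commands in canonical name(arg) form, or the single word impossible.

rotate(0, 90), rotate(0, 90)

initial: config: θ0=270°, θ1=90°, θ2=0°
step 1 (rotate(0, 90)): config: θ0=0°, θ1=90°, θ2=0°
step 2 (rotate(0, 90)): config: θ0=90°, θ1=90°, θ2=0°
all 36 alternatives checked — unique.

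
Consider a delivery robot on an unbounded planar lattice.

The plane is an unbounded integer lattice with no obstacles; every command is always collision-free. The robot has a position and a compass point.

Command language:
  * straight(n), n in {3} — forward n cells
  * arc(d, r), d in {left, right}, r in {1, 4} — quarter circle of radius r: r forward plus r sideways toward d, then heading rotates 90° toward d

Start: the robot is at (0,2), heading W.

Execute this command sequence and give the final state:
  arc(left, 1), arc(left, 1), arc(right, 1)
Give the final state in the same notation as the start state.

t0: at (0,2), heading W
[1] after arc(left, 1): at (-1,1), heading S
[2] after arc(left, 1): at (0,0), heading E
[3] after arc(right, 1): at (1,-1), heading S

at (1,-1), heading S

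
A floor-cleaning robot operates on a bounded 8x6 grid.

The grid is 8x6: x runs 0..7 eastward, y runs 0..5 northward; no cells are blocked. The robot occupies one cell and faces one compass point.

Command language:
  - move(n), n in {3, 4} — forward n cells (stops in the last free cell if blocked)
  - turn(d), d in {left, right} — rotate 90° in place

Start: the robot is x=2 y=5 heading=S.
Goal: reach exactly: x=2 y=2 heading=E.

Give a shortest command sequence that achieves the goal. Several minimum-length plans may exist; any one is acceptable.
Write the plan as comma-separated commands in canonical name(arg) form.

move(3), turn(left)

from: x=2 y=5 heading=S
t=1 move(3) ⇒ x=2 y=2 heading=S
t=2 turn(left) ⇒ x=2 y=2 heading=E
shorter routes all fall short; 2 is best.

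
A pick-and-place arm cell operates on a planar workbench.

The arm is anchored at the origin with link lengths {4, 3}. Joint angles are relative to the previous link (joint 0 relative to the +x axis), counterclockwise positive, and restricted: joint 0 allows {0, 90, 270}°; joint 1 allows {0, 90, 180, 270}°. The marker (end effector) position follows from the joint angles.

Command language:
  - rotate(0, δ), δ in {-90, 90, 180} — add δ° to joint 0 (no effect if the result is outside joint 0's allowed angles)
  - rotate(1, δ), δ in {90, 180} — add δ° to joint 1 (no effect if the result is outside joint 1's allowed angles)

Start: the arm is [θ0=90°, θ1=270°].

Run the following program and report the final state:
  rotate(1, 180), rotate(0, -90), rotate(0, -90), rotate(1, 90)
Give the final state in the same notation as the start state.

start: [θ0=90°, θ1=270°]
t=1 rotate(1, 180) ⇒ [θ0=90°, θ1=90°]
t=2 rotate(0, -90) ⇒ [θ0=0°, θ1=90°]
t=3 rotate(0, -90) ⇒ [θ0=270°, θ1=90°]
t=4 rotate(1, 90) ⇒ [θ0=270°, θ1=180°]

[θ0=270°, θ1=180°]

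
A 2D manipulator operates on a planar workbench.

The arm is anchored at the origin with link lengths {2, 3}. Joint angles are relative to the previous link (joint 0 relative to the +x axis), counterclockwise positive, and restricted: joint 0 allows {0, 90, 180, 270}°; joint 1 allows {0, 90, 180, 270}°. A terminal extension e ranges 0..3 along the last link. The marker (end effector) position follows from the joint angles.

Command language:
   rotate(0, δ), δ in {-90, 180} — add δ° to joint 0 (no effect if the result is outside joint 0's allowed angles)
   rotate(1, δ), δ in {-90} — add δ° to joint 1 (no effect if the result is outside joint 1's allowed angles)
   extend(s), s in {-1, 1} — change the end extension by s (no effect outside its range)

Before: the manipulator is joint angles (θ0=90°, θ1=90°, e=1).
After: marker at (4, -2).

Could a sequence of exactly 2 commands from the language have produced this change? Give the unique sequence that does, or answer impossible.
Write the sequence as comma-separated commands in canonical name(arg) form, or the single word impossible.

from: joint angles (θ0=90°, θ1=90°, e=1)
[1] after rotate(0, -90): joint angles (θ0=0°, θ1=90°, e=1)
[2] after rotate(0, -90): joint angles (θ0=270°, θ1=90°, e=1)
no rival 2-sequence matches.

rotate(0, -90), rotate(0, -90)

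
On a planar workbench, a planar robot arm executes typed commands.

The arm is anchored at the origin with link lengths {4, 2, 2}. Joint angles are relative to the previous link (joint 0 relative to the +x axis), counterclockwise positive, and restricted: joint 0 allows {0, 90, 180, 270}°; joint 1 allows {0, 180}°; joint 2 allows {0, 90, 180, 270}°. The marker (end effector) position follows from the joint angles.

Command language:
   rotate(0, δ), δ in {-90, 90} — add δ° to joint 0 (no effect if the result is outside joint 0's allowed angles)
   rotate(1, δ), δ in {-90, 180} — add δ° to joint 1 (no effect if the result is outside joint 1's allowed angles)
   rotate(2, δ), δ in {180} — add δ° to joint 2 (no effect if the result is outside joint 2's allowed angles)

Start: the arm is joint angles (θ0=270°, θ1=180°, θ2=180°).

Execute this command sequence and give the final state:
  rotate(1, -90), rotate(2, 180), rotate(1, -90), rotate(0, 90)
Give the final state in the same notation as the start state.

start: joint angles (θ0=270°, θ1=180°, θ2=180°)
t=1 rotate(1, -90) ⇒ joint angles (θ0=270°, θ1=180°, θ2=180°)
t=2 rotate(2, 180) ⇒ joint angles (θ0=270°, θ1=180°, θ2=0°)
t=3 rotate(1, -90) ⇒ joint angles (θ0=270°, θ1=180°, θ2=0°)
t=4 rotate(0, 90) ⇒ joint angles (θ0=0°, θ1=180°, θ2=0°)

joint angles (θ0=0°, θ1=180°, θ2=0°)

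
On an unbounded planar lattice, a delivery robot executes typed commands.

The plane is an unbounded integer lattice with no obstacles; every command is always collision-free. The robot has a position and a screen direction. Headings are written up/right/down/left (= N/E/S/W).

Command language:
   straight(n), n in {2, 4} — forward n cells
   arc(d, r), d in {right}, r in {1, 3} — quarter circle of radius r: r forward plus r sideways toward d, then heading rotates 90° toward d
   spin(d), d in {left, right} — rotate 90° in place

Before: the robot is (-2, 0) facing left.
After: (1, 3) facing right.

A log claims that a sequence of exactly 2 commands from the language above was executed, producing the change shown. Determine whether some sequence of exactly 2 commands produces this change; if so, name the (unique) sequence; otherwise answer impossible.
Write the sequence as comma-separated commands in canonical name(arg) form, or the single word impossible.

spin(right), arc(right, 3)

key: running arc(right, 3) before spin(right) would end elsewhere — order is forced
from: (-2, 0) facing left
1. spin(right) → (-2, 0) facing up
2. arc(right, 3) → (1, 3) facing right
no other 2-command option fits: unique.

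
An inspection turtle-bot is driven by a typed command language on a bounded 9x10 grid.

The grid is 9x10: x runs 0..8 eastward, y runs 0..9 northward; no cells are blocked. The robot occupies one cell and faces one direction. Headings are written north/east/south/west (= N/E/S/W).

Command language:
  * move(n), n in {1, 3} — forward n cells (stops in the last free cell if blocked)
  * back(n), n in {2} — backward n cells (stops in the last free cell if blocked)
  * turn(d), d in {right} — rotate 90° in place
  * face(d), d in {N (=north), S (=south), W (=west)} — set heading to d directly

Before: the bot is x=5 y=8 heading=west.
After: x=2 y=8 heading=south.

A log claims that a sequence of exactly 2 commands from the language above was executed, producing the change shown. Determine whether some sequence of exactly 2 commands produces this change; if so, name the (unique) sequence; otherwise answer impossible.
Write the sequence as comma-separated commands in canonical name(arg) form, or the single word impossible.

move(3), face(S)

key: cell and facing (now S) both changed — the 2 commands mix motion and turning
begin: x=5 y=8 heading=west
step 1 (move(3)): x=2 y=8 heading=west
step 2 (face(S)): x=2 y=8 heading=south
no rival 2-sequence matches.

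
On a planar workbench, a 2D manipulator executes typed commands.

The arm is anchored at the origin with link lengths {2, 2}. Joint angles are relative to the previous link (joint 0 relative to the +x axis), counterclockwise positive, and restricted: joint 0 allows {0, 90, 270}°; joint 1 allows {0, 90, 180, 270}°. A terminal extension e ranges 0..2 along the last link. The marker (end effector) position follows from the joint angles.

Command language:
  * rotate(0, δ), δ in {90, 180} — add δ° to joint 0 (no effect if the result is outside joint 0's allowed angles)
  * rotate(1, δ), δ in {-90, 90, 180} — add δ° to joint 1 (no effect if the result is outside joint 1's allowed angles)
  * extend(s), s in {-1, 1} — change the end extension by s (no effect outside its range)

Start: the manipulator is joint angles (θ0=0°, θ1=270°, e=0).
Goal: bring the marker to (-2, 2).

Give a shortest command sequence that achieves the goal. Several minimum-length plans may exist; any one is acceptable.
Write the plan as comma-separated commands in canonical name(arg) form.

rotate(1, 180), rotate(0, 90)

initial: joint angles (θ0=0°, θ1=270°, e=0)
t=1 rotate(1, 180) ⇒ joint angles (θ0=0°, θ1=90°, e=0)
t=2 rotate(0, 90) ⇒ joint angles (θ0=90°, θ1=90°, e=0)
nothing shorter than 2 reaches the goal.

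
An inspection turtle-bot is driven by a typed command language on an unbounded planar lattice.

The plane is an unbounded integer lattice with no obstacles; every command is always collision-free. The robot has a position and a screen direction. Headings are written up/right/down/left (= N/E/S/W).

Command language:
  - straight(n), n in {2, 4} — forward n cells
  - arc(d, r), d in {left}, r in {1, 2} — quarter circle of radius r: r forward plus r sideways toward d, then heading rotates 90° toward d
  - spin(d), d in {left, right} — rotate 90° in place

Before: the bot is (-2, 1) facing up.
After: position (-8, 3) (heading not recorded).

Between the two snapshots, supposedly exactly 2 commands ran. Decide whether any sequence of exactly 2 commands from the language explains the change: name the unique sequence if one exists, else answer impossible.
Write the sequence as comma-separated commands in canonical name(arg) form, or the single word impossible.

arc(left, 2), straight(4)

key: order matters: swapping arc(left, 2) and straight(4) lands elsewhere
t0: (-2, 1) facing up
[1] after arc(left, 2): (-4, 3) facing left
[2] after straight(4): (-8, 3) facing left
no other 2-command option fits: unique.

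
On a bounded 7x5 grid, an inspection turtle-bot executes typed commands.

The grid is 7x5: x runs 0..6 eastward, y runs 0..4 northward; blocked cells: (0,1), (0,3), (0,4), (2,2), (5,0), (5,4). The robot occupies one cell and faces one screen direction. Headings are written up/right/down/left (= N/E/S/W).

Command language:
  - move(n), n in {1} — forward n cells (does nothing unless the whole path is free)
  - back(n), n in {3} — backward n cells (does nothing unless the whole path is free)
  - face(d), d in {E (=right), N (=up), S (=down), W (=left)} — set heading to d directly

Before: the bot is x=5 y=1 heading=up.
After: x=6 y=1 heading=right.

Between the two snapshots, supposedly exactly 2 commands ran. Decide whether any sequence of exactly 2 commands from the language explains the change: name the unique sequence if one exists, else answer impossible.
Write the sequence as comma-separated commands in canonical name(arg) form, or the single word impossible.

key: position moved to (6,1) AND the heading swung to E — translation plus rotation needed
begin: x=5 y=1 heading=up
t=1 face(E) ⇒ x=5 y=1 heading=right
t=2 move(1) ⇒ x=6 y=1 heading=right
all 36 alternatives checked — unique.

face(E), move(1)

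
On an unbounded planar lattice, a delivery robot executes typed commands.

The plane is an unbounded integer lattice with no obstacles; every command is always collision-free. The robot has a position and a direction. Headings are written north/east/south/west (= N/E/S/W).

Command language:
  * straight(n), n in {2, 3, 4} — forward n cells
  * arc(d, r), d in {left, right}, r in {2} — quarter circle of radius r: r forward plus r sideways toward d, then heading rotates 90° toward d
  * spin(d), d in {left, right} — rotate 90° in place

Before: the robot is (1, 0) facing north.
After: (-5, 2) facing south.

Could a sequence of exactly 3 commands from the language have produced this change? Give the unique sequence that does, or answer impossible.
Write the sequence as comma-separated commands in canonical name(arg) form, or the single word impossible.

key: cell and facing (now S) both changed — the 3 commands mix motion and turning
t0: (1, 0) facing north
[1] after arc(left, 2): (-1, 2) facing west
[2] after straight(4): (-5, 2) facing west
[3] after spin(left): (-5, 2) facing south
no rival 3-sequence matches.

arc(left, 2), straight(4), spin(left)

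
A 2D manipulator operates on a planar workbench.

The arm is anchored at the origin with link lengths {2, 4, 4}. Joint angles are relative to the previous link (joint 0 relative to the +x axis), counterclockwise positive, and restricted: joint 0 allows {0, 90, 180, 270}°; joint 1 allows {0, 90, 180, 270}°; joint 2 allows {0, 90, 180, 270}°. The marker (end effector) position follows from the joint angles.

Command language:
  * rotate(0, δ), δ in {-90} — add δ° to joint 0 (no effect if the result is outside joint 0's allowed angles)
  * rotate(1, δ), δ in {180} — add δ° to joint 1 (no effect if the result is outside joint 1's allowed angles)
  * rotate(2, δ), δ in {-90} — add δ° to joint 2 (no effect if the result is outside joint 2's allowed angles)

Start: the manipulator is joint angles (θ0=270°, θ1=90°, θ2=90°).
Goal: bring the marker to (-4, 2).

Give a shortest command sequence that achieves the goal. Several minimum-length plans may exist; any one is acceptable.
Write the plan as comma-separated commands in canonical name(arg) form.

rotate(2, -90), rotate(2, -90), rotate(1, 180)

t0: joint angles (θ0=270°, θ1=90°, θ2=90°)
[1] after rotate(2, -90): joint angles (θ0=270°, θ1=90°, θ2=0°)
[2] after rotate(2, -90): joint angles (θ0=270°, θ1=90°, θ2=270°)
[3] after rotate(1, 180): joint angles (θ0=270°, θ1=270°, θ2=270°)
no 2-step plan works, so 3 is optimal.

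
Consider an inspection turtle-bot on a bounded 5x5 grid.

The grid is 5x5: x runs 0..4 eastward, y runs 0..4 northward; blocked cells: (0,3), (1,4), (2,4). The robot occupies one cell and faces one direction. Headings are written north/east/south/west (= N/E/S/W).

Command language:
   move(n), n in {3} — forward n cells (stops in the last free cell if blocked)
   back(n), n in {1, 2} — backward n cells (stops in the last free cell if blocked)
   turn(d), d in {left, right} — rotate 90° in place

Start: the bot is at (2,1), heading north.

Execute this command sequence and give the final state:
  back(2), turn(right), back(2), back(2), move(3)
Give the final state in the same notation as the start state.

at (3,0), heading east

initial: at (2,1), heading north
t=1 back(2) ⇒ at (2,0), heading north
t=2 turn(right) ⇒ at (2,0), heading east
t=3 back(2) ⇒ at (0,0), heading east
t=4 back(2) ⇒ at (0,0), heading east
t=5 move(3) ⇒ at (3,0), heading east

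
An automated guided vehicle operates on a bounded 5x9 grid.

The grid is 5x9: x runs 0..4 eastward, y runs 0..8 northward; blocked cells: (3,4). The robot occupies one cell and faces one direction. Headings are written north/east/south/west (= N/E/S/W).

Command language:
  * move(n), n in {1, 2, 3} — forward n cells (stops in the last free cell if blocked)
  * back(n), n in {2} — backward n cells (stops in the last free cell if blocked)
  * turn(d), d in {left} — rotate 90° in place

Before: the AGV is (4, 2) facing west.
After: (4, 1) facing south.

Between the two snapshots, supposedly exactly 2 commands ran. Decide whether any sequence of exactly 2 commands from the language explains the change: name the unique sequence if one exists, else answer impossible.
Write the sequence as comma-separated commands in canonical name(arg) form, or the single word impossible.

turn(left), move(1)

key: running move(1) before turn(left) would end elsewhere — order is forced
start: (4, 2) facing west
[1] after turn(left): (4, 2) facing south
[2] after move(1): (4, 1) facing south
uniquely the one of 25 2-step routes that fits.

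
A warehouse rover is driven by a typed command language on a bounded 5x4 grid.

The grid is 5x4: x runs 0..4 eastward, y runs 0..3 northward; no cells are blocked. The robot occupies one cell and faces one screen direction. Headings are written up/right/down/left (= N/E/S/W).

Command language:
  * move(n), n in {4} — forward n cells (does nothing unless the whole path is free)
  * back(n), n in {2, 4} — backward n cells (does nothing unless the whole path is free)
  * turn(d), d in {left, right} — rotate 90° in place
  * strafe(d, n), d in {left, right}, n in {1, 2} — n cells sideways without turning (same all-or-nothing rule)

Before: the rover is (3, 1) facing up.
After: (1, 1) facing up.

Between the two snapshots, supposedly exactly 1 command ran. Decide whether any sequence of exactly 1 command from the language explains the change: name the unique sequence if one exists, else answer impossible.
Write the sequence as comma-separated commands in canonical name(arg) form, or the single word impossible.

strafe(left, 2)

key: still facing N — the one step turns nothing
from: (3, 1) facing up
step 1 (strafe(left, 2)): (1, 1) facing up
no rival 1-sequence matches.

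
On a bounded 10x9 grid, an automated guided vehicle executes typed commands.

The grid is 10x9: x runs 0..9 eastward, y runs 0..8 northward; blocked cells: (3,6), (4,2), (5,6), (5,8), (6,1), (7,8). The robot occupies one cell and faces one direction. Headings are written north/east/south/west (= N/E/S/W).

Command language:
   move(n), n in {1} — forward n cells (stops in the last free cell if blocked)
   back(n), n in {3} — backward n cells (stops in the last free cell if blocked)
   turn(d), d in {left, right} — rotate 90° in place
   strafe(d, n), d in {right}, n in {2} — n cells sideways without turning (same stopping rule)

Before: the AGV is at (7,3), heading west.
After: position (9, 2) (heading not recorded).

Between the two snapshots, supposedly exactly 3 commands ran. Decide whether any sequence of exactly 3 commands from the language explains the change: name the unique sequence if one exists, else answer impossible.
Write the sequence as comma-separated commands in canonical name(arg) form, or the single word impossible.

key: back(3) runs into the grid edge before its full distance
from: at (7,3), heading west
t=1 back(3) ⇒ at (9,3), heading west
t=2 turn(left) ⇒ at (9,3), heading south
t=3 move(1) ⇒ at (9,2), heading south
all 125 alternatives checked — unique.

back(3), turn(left), move(1)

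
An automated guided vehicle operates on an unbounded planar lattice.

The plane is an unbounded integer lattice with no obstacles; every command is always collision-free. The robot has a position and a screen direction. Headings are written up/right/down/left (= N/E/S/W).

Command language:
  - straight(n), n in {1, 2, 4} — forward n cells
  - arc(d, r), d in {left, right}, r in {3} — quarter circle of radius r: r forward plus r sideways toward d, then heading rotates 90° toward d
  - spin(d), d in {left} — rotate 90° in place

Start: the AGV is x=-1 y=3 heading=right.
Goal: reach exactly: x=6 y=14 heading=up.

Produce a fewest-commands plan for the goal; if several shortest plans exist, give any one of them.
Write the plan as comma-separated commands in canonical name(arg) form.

straight(4), arc(left, 3), straight(4), straight(4)

from: x=-1 y=3 heading=right
t=1 straight(4) ⇒ x=3 y=3 heading=right
t=2 arc(left, 3) ⇒ x=6 y=6 heading=up
t=3 straight(4) ⇒ x=6 y=10 heading=up
t=4 straight(4) ⇒ x=6 y=14 heading=up
no 3-step plan works, so 4 is optimal.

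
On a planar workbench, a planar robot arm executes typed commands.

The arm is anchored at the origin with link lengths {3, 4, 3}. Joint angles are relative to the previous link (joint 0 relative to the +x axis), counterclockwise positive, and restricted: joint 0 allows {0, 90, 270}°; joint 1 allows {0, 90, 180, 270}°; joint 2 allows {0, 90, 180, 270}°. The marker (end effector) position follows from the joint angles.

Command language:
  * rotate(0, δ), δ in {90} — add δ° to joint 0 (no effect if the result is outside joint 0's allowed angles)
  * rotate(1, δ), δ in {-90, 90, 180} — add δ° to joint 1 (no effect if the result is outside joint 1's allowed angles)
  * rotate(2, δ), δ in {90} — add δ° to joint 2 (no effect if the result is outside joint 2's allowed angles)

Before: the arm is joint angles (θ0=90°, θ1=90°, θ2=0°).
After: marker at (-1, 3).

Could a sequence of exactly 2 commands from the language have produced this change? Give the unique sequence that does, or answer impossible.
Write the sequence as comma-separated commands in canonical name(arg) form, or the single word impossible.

from: joint angles (θ0=90°, θ1=90°, θ2=0°)
t=1 rotate(2, 90) ⇒ joint angles (θ0=90°, θ1=90°, θ2=90°)
t=2 rotate(2, 90) ⇒ joint angles (θ0=90°, θ1=90°, θ2=180°)
no other 2-command option fits: unique.

rotate(2, 90), rotate(2, 90)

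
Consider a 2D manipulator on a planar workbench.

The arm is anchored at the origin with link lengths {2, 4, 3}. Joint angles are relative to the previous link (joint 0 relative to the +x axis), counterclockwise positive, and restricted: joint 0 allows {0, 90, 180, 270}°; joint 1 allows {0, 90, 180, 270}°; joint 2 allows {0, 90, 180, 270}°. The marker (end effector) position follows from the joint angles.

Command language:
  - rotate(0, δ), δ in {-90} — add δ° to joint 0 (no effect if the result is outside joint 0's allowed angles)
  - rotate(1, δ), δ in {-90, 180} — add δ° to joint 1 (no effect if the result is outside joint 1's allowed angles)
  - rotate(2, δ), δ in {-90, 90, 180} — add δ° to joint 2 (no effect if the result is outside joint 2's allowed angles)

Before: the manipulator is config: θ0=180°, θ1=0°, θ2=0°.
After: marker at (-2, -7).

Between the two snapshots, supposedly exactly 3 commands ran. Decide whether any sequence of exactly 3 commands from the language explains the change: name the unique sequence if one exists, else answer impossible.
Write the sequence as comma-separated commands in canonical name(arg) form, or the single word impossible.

rotate(1, -90), rotate(1, -90), rotate(1, -90)

t0: config: θ0=180°, θ1=0°, θ2=0°
t=1 rotate(1, -90) ⇒ config: θ0=180°, θ1=270°, θ2=0°
t=2 rotate(1, -90) ⇒ config: θ0=180°, θ1=180°, θ2=0°
t=3 rotate(1, -90) ⇒ config: θ0=180°, θ1=90°, θ2=0°
no rival 3-sequence matches.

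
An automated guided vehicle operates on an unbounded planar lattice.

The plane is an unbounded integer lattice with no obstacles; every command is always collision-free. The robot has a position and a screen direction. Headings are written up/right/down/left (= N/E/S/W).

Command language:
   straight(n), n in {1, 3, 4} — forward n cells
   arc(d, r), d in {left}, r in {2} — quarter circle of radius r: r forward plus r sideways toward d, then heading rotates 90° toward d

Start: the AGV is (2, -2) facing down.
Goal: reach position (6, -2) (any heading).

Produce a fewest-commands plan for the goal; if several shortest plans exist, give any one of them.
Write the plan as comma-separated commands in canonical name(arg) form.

arc(left, 2), arc(left, 2)

t0: (2, -2) facing down
t=1 arc(left, 2) ⇒ (4, -4) facing right
t=2 arc(left, 2) ⇒ (6, -2) facing up
nothing shorter than 2 reaches the goal.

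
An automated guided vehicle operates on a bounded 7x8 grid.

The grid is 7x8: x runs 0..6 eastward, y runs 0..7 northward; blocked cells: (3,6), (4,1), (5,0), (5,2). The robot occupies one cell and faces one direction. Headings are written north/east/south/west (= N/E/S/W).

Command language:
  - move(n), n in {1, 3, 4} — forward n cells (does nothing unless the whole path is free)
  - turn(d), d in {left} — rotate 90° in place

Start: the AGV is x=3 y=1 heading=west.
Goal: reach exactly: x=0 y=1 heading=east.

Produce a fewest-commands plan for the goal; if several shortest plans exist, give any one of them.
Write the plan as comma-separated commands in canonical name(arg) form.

t0: x=3 y=1 heading=west
step 1 (move(3)): x=0 y=1 heading=west
step 2 (turn(left)): x=0 y=1 heading=south
step 3 (turn(left)): x=0 y=1 heading=east
shorter routes all fall short; 3 is best.

move(3), turn(left), turn(left)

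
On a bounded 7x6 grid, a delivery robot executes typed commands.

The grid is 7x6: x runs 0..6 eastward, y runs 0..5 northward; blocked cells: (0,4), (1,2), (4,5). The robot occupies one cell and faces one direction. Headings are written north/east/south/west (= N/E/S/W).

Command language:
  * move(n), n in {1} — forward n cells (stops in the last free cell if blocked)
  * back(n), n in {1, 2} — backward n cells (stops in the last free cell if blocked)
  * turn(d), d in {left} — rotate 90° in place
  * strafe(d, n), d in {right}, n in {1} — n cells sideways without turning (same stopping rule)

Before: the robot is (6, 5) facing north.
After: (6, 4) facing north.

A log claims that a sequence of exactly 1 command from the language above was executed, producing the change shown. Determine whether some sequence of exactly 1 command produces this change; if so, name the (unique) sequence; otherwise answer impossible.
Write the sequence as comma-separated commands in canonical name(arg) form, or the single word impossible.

back(1)

key: still facing N — the one step turns nothing
initial: (6, 5) facing north
step 1 (back(1)): (6, 4) facing north
all 5 alternatives checked — unique.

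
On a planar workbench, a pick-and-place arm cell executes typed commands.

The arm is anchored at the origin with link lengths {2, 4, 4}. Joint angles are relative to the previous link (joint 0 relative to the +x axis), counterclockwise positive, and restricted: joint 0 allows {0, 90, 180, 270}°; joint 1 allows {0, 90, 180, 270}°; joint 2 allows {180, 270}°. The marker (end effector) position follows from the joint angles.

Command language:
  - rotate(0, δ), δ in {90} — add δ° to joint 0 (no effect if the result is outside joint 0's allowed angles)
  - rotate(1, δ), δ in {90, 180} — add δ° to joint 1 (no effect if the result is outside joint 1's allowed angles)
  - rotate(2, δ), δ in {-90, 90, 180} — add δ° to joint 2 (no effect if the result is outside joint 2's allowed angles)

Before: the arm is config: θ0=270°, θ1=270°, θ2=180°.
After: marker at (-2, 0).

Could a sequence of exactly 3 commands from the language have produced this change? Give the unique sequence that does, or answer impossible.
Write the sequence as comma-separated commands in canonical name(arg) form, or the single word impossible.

initial: config: θ0=270°, θ1=270°, θ2=180°
step 1 (rotate(0, 90)): config: θ0=0°, θ1=270°, θ2=180°
step 2 (rotate(0, 90)): config: θ0=90°, θ1=270°, θ2=180°
step 3 (rotate(0, 90)): config: θ0=180°, θ1=270°, θ2=180°
all 216 alternatives checked — unique.

rotate(0, 90), rotate(0, 90), rotate(0, 90)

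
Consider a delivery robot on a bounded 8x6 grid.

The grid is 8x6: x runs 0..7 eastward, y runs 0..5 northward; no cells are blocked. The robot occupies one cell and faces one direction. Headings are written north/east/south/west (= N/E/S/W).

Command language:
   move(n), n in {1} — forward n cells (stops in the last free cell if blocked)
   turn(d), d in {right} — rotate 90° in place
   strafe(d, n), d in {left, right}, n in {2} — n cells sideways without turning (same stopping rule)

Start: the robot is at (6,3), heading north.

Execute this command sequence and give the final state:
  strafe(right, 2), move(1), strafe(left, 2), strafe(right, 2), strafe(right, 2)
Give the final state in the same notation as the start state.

t0: at (6,3), heading north
1. strafe(right, 2) → at (7,3), heading north
2. move(1) → at (7,4), heading north
3. strafe(left, 2) → at (5,4), heading north
4. strafe(right, 2) → at (7,4), heading north
5. strafe(right, 2) → at (7,4), heading north

at (7,4), heading north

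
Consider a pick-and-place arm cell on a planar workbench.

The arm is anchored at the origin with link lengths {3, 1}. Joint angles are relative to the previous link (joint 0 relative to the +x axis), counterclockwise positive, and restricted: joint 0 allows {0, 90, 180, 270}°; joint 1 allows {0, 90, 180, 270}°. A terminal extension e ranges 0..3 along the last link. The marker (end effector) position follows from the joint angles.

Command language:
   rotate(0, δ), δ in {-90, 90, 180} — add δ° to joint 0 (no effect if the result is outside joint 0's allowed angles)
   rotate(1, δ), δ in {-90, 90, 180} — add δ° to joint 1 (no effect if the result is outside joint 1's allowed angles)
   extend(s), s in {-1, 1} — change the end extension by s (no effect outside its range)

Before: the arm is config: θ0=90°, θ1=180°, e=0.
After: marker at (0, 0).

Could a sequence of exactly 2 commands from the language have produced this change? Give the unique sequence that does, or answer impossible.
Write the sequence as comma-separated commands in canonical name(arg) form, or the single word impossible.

extend(1), extend(1)

initial: config: θ0=90°, θ1=180°, e=0
t=1 extend(1) ⇒ config: θ0=90°, θ1=180°, e=1
t=2 extend(1) ⇒ config: θ0=90°, θ1=180°, e=2
uniquely the one of 64 2-step routes that fits.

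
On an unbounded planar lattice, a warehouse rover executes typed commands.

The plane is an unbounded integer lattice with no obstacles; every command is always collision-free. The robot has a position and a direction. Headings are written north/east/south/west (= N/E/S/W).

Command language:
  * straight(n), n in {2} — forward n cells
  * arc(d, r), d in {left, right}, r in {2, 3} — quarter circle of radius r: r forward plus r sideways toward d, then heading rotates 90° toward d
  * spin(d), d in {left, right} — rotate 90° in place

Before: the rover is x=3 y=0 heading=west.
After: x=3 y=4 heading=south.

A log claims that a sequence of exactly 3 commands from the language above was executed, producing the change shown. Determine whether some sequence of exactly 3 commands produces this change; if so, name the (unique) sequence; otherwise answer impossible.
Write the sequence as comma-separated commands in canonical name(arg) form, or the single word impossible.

key: position moved to (3,4) AND the heading swung to S — translation plus rotation needed
from: x=3 y=0 heading=west
step 1 (arc(right, 2)): x=1 y=2 heading=north
step 2 (arc(right, 2)): x=3 y=4 heading=east
step 3 (spin(right)): x=3 y=4 heading=south
no other 3-command option fits: unique.

arc(right, 2), arc(right, 2), spin(right)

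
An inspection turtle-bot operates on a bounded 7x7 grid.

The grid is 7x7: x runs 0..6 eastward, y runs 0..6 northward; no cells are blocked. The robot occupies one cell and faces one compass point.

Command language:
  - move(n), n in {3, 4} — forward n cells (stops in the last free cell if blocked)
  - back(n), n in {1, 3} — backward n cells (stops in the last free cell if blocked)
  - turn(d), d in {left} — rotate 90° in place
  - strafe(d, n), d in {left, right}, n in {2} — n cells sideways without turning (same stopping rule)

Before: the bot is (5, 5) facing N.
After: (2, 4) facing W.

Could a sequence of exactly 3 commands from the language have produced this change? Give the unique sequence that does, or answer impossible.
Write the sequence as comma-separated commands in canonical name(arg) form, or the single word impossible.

key: running move(3) before back(1) would end elsewhere — order is forced
start: (5, 5) facing N
step 1 (back(1)): (5, 4) facing N
step 2 (turn(left)): (5, 4) facing W
step 3 (move(3)): (2, 4) facing W
no other 3-command option fits: unique.

back(1), turn(left), move(3)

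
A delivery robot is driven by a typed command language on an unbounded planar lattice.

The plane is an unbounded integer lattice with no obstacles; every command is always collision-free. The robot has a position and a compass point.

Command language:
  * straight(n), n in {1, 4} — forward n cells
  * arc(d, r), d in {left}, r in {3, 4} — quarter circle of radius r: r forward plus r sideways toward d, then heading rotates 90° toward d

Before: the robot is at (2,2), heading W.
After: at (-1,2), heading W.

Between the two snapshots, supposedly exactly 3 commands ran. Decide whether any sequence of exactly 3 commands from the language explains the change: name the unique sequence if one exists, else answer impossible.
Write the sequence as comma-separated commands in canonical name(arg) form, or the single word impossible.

straight(1), straight(1), straight(1)

key: still facing W at the end — nothing in the sequence rotates
from: at (2,2), heading W
step 1 (straight(1)): at (1,2), heading W
step 2 (straight(1)): at (0,2), heading W
step 3 (straight(1)): at (-1,2), heading W
uniquely the one of 64 3-step routes that fits.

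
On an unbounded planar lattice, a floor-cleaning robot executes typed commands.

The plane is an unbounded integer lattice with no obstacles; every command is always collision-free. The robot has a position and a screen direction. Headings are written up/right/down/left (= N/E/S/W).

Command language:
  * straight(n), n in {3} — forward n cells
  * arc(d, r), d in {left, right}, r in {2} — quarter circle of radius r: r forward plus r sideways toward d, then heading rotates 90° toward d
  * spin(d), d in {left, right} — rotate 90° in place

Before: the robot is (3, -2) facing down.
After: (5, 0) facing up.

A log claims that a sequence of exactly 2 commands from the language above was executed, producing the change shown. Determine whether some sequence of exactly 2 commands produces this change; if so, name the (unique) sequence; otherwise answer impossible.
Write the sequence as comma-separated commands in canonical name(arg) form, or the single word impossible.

spin(left), arc(left, 2)

key: cell and facing (now N) both changed — the 2 commands mix motion and turning
from: (3, -2) facing down
1. spin(left) → (3, -2) facing right
2. arc(left, 2) → (5, 0) facing up
no other 2-command option fits: unique.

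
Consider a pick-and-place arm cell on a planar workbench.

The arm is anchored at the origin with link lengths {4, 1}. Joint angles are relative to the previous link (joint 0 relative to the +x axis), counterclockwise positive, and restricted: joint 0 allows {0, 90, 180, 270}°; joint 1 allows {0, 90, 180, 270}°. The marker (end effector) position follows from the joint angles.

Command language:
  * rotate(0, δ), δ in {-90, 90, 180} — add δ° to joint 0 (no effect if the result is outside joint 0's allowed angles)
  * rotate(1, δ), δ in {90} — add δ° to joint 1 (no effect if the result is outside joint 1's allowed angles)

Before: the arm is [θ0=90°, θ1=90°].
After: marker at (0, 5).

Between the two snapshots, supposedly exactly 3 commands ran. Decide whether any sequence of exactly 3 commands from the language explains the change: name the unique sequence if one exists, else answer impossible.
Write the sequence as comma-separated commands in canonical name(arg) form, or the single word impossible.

initial: [θ0=90°, θ1=90°]
[1] after rotate(1, 90): [θ0=90°, θ1=180°]
[2] after rotate(1, 90): [θ0=90°, θ1=270°]
[3] after rotate(1, 90): [θ0=90°, θ1=0°]
all 64 alternatives checked — unique.

rotate(1, 90), rotate(1, 90), rotate(1, 90)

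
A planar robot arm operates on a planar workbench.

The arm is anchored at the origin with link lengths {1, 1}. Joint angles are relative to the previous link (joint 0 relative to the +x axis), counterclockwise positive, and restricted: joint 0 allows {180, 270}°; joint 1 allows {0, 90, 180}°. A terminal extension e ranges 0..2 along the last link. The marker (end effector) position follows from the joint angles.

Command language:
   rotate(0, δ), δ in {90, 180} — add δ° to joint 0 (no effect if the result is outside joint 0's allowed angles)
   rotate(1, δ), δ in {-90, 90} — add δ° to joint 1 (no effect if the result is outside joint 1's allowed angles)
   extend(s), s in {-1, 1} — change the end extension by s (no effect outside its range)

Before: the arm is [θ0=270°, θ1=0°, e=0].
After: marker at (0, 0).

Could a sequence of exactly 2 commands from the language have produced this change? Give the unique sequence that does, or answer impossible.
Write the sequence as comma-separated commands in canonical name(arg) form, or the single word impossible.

initial: [θ0=270°, θ1=0°, e=0]
t=1 rotate(1, 90) ⇒ [θ0=270°, θ1=90°, e=0]
t=2 rotate(1, 90) ⇒ [θ0=270°, θ1=180°, e=0]
all 36 alternatives checked — unique.

rotate(1, 90), rotate(1, 90)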